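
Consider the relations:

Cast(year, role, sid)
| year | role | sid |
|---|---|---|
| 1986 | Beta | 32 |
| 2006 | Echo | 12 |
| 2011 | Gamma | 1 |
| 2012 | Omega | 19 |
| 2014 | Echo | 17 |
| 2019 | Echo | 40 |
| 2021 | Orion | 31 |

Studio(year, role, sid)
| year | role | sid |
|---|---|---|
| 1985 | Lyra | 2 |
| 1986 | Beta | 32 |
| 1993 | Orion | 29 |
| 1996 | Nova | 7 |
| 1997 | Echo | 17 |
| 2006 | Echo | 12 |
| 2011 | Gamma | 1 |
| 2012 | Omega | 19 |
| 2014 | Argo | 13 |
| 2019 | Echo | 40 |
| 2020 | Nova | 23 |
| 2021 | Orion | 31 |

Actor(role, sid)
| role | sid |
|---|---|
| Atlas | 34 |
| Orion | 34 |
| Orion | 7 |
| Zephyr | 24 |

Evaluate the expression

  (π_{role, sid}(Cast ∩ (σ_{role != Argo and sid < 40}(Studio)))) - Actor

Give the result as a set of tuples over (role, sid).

{(Beta, 32), (Echo, 12), (Gamma, 1), (Omega, 19), (Orion, 31)}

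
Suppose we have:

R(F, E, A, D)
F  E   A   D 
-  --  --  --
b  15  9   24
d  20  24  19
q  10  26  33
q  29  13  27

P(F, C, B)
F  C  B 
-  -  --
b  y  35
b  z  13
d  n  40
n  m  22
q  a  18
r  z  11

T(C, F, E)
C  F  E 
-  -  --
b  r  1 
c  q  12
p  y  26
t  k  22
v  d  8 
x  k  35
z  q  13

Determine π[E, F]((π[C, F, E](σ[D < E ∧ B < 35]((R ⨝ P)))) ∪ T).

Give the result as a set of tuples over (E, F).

Natural join on F: {(b, 15, 9, 24, y, 35), (b, 15, 9, 24, z, 13), (d, 20, 24, 19, n, 40), (q, 10, 26, 33, a, 18), (q, 29, 13, 27, a, 18)}
Selection D < E ∧ B < 35: {(q, 29, 13, 27, a, 18)}
Keep only column(s) C, F, E: {(a, q, 29)}
Set union of the two operands is {(a, q, 29), (b, r, 1), (c, q, 12), (p, y, 26), (t, k, 22), (v, d, 8), (x, k, 35), (z, q, 13)}.
Keep only column(s) E, F: {(1, r), (12, q), (13, q), (22, k), (26, y), (29, q), (35, k), (8, d)}

{(1, r), (12, q), (13, q), (22, k), (26, y), (29, q), (35, k), (8, d)}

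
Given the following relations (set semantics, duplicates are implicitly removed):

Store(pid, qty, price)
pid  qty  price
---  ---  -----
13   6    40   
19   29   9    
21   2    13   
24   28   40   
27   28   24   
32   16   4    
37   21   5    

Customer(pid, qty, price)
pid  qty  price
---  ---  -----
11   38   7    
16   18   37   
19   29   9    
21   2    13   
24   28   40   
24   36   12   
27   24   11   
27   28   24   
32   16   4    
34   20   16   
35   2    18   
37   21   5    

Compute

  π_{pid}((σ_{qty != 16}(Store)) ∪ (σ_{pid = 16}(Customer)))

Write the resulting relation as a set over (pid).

{13, 16, 19, 21, 24, 27, 37}

σ[qty != 16]: keep tuples satisfying qty != 16 → {(13, 6, 40), (19, 29, 9), (21, 2, 13), (24, 28, 40), (27, 28, 24), (37, 21, 5)}
σ[pid = 16]: keep tuples satisfying pid = 16 → {(16, 18, 37)}
Set union of the two operands is {(13, 6, 40), (16, 18, 37), (19, 29, 9), (21, 2, 13), (24, 28, 40), (27, 28, 24), (37, 21, 5)}.
Keep only column(s) pid: {13, 16, 19, 21, 24, 27, 37}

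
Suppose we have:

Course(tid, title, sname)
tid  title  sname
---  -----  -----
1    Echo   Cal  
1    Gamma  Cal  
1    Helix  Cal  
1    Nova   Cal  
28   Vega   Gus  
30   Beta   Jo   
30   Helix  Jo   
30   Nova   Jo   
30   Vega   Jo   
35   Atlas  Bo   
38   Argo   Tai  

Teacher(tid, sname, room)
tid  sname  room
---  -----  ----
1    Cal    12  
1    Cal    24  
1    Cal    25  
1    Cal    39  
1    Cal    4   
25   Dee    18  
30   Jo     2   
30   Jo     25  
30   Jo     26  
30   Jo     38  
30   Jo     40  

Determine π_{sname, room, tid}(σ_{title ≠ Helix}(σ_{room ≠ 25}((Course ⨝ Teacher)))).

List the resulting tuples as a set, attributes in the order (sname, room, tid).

{(Cal, 12, 1), (Cal, 24, 1), (Cal, 39, 1), (Cal, 4, 1), (Jo, 2, 30), (Jo, 26, 30), (Jo, 38, 30), (Jo, 40, 30)}

Course ⋈ Teacher (natural join on tid, sname): {(1, Echo, Cal, 12), (1, Echo, Cal, 24), (1, Echo, Cal, 25), (1, Echo, Cal, 39), (1, Echo, Cal, 4), (1, Gamma, Cal, 12), (1, Gamma, Cal, 24), (1, Gamma, Cal, 25), (1, Gamma, Cal, 39), (1, Gamma, Cal, 4), (1, Helix, Cal, 12), (1, Helix, Cal, 24), (1, Helix, Cal, 25), (1, Helix, Cal, 39), (1, Helix, Cal, 4), (1, Nova, Cal, 12), (1, Nova, Cal, 24), (1, Nova, Cal, 25), (1, Nova, Cal, 39), (1, Nova, Cal, 4), (30, Beta, Jo, 2), (30, Beta, Jo, 25), (30, Beta, Jo, 26), (30, Beta, Jo, 38), (30, Beta, Jo, 40), (30, Helix, Jo, 2), (30, Helix, Jo, 25), (30, Helix, Jo, 26), (30, Helix, Jo, 38), (30, Helix, Jo, 40), (30, Nova, Jo, 2), (30, Nova, Jo, 25), (30, Nova, Jo, 26), (30, Nova, Jo, 38), (30, Nova, Jo, 40), (30, Vega, Jo, 2), (30, Vega, Jo, 25), (30, Vega, Jo, 26), (30, Vega, Jo, 38), (30, Vega, Jo, 40)}
Filtering on room ≠ 25 leaves {(1, Echo, Cal, 12), (1, Echo, Cal, 24), (1, Echo, Cal, 39), (1, Echo, Cal, 4), (1, Gamma, Cal, 12), (1, Gamma, Cal, 24), (1, Gamma, Cal, 39), (1, Gamma, Cal, 4), (1, Helix, Cal, 12), (1, Helix, Cal, 24), (1, Helix, Cal, 39), (1, Helix, Cal, 4), (1, Nova, Cal, 12), (1, Nova, Cal, 24), (1, Nova, Cal, 39), (1, Nova, Cal, 4), (30, Beta, Jo, 2), (30, Beta, Jo, 26), (30, Beta, Jo, 38), (30, Beta, Jo, 40), (30, Helix, Jo, 2), (30, Helix, Jo, 26), (30, Helix, Jo, 38), (30, Helix, Jo, 40), (30, Nova, Jo, 2), (30, Nova, Jo, 26), (30, Nova, Jo, 38), (30, Nova, Jo, 40), (30, Vega, Jo, 2), (30, Vega, Jo, 26), (30, Vega, Jo, 38), (30, Vega, Jo, 40)}.
Filtering on title ≠ Helix leaves {(1, Echo, Cal, 12), (1, Echo, Cal, 24), (1, Echo, Cal, 39), (1, Echo, Cal, 4), (1, Gamma, Cal, 12), (1, Gamma, Cal, 24), (1, Gamma, Cal, 39), (1, Gamma, Cal, 4), (1, Nova, Cal, 12), (1, Nova, Cal, 24), (1, Nova, Cal, 39), (1, Nova, Cal, 4), (30, Beta, Jo, 2), (30, Beta, Jo, 26), (30, Beta, Jo, 38), (30, Beta, Jo, 40), (30, Nova, Jo, 2), (30, Nova, Jo, 26), (30, Nova, Jo, 38), (30, Nova, Jo, 40), (30, Vega, Jo, 2), (30, Vega, Jo, 26), (30, Vega, Jo, 38), (30, Vega, Jo, 40)}.
π[sname, room, tid]: project onto (sname, room, tid) (16 duplicate(s) eliminated) → {(Cal, 12, 1), (Cal, 24, 1), (Cal, 39, 1), (Cal, 4, 1), (Jo, 2, 30), (Jo, 26, 30), (Jo, 38, 30), (Jo, 40, 30)}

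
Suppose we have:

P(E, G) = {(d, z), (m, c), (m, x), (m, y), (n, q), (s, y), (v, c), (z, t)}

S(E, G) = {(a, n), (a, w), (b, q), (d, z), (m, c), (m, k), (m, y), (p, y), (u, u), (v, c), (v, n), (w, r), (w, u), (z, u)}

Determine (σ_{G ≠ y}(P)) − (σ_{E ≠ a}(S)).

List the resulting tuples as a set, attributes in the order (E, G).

{(m, x), (n, q), (z, t)}

Apply σ_{G ≠ y}; surviving tuples: {(d, z), (m, c), (m, x), (n, q), (v, c), (z, t)}
Apply σ_{E ≠ a}; surviving tuples: {(b, q), (d, z), (m, c), (m, k), (m, y), (p, y), (u, u), (v, c), (v, n), (w, r), (w, u), (z, u)}
Taking the difference: {(m, x), (n, q), (z, t)}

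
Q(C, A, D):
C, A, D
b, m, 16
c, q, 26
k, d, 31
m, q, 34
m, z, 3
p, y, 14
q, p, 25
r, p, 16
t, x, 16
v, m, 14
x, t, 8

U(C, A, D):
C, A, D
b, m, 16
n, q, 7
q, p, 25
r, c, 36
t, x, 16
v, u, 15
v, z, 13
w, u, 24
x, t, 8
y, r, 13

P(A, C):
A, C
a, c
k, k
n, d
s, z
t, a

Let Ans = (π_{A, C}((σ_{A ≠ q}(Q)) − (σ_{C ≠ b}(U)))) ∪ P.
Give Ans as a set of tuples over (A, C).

Selection A ≠ q: {(b, m, 16), (k, d, 31), (m, z, 3), (p, y, 14), (q, p, 25), (r, p, 16), (t, x, 16), (v, m, 14), (x, t, 8)}
Selection C ≠ b: {(n, q, 7), (q, p, 25), (r, c, 36), (t, x, 16), (v, u, 15), (v, z, 13), (w, u, 24), (x, t, 8), (y, r, 13)}
Taking the difference: {(b, m, 16), (k, d, 31), (m, z, 3), (p, y, 14), (r, p, 16), (v, m, 14)}
π[A, C]: project onto (A, C) → {(d, k), (m, b), (m, v), (p, r), (y, p), (z, m)}
Taking the union: {(a, c), (d, k), (k, k), (m, b), (m, v), (n, d), (p, r), (s, z), (t, a), (y, p), (z, m)}

{(a, c), (d, k), (k, k), (m, b), (m, v), (n, d), (p, r), (s, z), (t, a), (y, p), (z, m)}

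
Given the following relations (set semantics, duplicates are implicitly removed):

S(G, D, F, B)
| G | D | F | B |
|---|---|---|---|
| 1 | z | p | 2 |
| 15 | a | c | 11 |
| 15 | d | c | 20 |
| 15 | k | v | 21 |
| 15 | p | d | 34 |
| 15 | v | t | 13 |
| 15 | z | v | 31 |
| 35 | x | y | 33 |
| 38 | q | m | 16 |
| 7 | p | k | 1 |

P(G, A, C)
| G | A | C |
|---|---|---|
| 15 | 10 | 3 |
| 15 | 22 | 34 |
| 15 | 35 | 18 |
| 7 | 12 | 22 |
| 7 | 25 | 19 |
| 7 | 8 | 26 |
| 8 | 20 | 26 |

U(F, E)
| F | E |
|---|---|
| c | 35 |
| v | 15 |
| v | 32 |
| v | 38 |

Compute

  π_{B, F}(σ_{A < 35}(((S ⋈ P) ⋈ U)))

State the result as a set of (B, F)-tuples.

{(11, c), (20, c), (21, v), (31, v)}

Natural join on G: {(15, a, c, 11, 10, 3), (15, a, c, 11, 22, 34), (15, a, c, 11, 35, 18), (15, d, c, 20, 10, 3), (15, d, c, 20, 22, 34), (15, d, c, 20, 35, 18), (15, k, v, 21, 10, 3), (15, k, v, 21, 22, 34), (15, k, v, 21, 35, 18), (15, p, d, 34, 10, 3), (15, p, d, 34, 22, 34), (15, p, d, 34, 35, 18), (15, v, t, 13, 10, 3), (15, v, t, 13, 22, 34), (15, v, t, 13, 35, 18), (15, z, v, 31, 10, 3), (15, z, v, 31, 22, 34), (15, z, v, 31, 35, 18), (7, p, k, 1, 12, 22), (7, p, k, 1, 25, 19), (7, p, k, 1, 8, 26)}
Natural join on F: {(15, a, c, 11, 10, 3, 35), (15, a, c, 11, 22, 34, 35), (15, a, c, 11, 35, 18, 35), (15, d, c, 20, 10, 3, 35), (15, d, c, 20, 22, 34, 35), (15, d, c, 20, 35, 18, 35), (15, k, v, 21, 10, 3, 15), (15, k, v, 21, 10, 3, 32), (15, k, v, 21, 10, 3, 38), (15, k, v, 21, 22, 34, 15), (15, k, v, 21, 22, 34, 32), (15, k, v, 21, 22, 34, 38), (15, k, v, 21, 35, 18, 15), (15, k, v, 21, 35, 18, 32), (15, k, v, 21, 35, 18, 38), (15, z, v, 31, 10, 3, 15), (15, z, v, 31, 10, 3, 32), (15, z, v, 31, 10, 3, 38), (15, z, v, 31, 22, 34, 15), (15, z, v, 31, 22, 34, 32), (15, z, v, 31, 22, 34, 38), (15, z, v, 31, 35, 18, 15), (15, z, v, 31, 35, 18, 32), (15, z, v, 31, 35, 18, 38)}
σ[A < 35]: keep tuples satisfying A < 35 → {(15, a, c, 11, 10, 3, 35), (15, a, c, 11, 22, 34, 35), (15, d, c, 20, 10, 3, 35), (15, d, c, 20, 22, 34, 35), (15, k, v, 21, 10, 3, 15), (15, k, v, 21, 10, 3, 32), (15, k, v, 21, 10, 3, 38), (15, k, v, 21, 22, 34, 15), (15, k, v, 21, 22, 34, 32), (15, k, v, 21, 22, 34, 38), (15, z, v, 31, 10, 3, 15), (15, z, v, 31, 10, 3, 32), (15, z, v, 31, 10, 3, 38), (15, z, v, 31, 22, 34, 15), (15, z, v, 31, 22, 34, 32), (15, z, v, 31, 22, 34, 38)}
π[B, F]: project onto (B, F) (12 duplicate(s) eliminated) → {(11, c), (20, c), (21, v), (31, v)}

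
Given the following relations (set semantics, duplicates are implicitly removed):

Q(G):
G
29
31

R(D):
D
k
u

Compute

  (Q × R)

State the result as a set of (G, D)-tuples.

{(29, k), (29, u), (31, k), (31, u)}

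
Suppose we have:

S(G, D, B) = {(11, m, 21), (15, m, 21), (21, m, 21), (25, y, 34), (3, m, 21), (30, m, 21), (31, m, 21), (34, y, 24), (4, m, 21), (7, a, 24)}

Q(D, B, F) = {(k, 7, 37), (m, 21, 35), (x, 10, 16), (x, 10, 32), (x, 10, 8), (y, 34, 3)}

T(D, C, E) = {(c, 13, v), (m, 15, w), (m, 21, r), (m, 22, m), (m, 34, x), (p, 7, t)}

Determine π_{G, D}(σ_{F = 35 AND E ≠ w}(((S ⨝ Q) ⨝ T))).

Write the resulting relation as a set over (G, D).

Joining S and Q on D, B yields {(11, m, 21, 35), (15, m, 21, 35), (21, m, 21, 35), (25, y, 34, 3), (3, m, 21, 35), (30, m, 21, 35), (31, m, 21, 35), (4, m, 21, 35)}.
Joining (S ⨝ Q) and T on D yields {(11, m, 21, 35, 15, w), (11, m, 21, 35, 21, r), (11, m, 21, 35, 22, m), (11, m, 21, 35, 34, x), (15, m, 21, 35, 15, w), (15, m, 21, 35, 21, r), (15, m, 21, 35, 22, m), (15, m, 21, 35, 34, x), (21, m, 21, 35, 15, w), (21, m, 21, 35, 21, r), (21, m, 21, 35, 22, m), (21, m, 21, 35, 34, x), (3, m, 21, 35, 15, w), (3, m, 21, 35, 21, r), (3, m, 21, 35, 22, m), (3, m, 21, 35, 34, x), (30, m, 21, 35, 15, w), (30, m, 21, 35, 21, r), (30, m, 21, 35, 22, m), (30, m, 21, 35, 34, x), (31, m, 21, 35, 15, w), (31, m, 21, 35, 21, r), (31, m, 21, 35, 22, m), (31, m, 21, 35, 34, x), (4, m, 21, 35, 15, w), (4, m, 21, 35, 21, r), (4, m, 21, 35, 22, m), (4, m, 21, 35, 34, x)}.
Filtering on F = 35 AND E ≠ w leaves {(11, m, 21, 35, 21, r), (11, m, 21, 35, 22, m), (11, m, 21, 35, 34, x), (15, m, 21, 35, 21, r), (15, m, 21, 35, 22, m), (15, m, 21, 35, 34, x), (21, m, 21, 35, 21, r), (21, m, 21, 35, 22, m), (21, m, 21, 35, 34, x), (3, m, 21, 35, 21, r), (3, m, 21, 35, 22, m), (3, m, 21, 35, 34, x), (30, m, 21, 35, 21, r), (30, m, 21, 35, 22, m), (30, m, 21, 35, 34, x), (31, m, 21, 35, 21, r), (31, m, 21, 35, 22, m), (31, m, 21, 35, 34, x), (4, m, 21, 35, 21, r), (4, m, 21, 35, 22, m), (4, m, 21, 35, 34, x)}.
π_{G, D} gives {(11, m), (15, m), (21, m), (3, m), (30, m), (31, m), (4, m)} (14 duplicate(s) eliminated).

{(11, m), (15, m), (21, m), (3, m), (30, m), (31, m), (4, m)}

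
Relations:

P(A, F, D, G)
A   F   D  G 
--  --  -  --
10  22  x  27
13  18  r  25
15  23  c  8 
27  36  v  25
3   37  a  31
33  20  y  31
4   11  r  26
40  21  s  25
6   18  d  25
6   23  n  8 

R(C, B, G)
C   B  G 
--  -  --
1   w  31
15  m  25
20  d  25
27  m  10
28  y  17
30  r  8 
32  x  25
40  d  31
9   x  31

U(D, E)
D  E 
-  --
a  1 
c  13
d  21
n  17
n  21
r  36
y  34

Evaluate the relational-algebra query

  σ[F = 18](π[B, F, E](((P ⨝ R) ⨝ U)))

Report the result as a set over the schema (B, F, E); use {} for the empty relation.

Natural join on G: {(13, 18, r, 25, 15, m), (13, 18, r, 25, 20, d), (13, 18, r, 25, 32, x), (15, 23, c, 8, 30, r), (27, 36, v, 25, 15, m), (27, 36, v, 25, 20, d), (27, 36, v, 25, 32, x), (3, 37, a, 31, 1, w), (3, 37, a, 31, 40, d), (3, 37, a, 31, 9, x), (33, 20, y, 31, 1, w), (33, 20, y, 31, 40, d), (33, 20, y, 31, 9, x), (40, 21, s, 25, 15, m), (40, 21, s, 25, 20, d), (40, 21, s, 25, 32, x), (6, 18, d, 25, 15, m), (6, 18, d, 25, 20, d), (6, 18, d, 25, 32, x), (6, 23, n, 8, 30, r)}
Natural join on D: {(13, 18, r, 25, 15, m, 36), (13, 18, r, 25, 20, d, 36), (13, 18, r, 25, 32, x, 36), (15, 23, c, 8, 30, r, 13), (3, 37, a, 31, 1, w, 1), (3, 37, a, 31, 40, d, 1), (3, 37, a, 31, 9, x, 1), (33, 20, y, 31, 1, w, 34), (33, 20, y, 31, 40, d, 34), (33, 20, y, 31, 9, x, 34), (6, 18, d, 25, 15, m, 21), (6, 18, d, 25, 20, d, 21), (6, 18, d, 25, 32, x, 21), (6, 23, n, 8, 30, r, 17), (6, 23, n, 8, 30, r, 21)}
π_{B, F, E} gives {(d, 18, 21), (d, 18, 36), (d, 20, 34), (d, 37, 1), (m, 18, 21), (m, 18, 36), (r, 23, 13), (r, 23, 17), (r, 23, 21), (w, 20, 34), (w, 37, 1), (x, 18, 21), (x, 18, 36), (x, 20, 34), (x, 37, 1)}.
Apply σ_{F = 18}; surviving tuples: {(d, 18, 21), (d, 18, 36), (m, 18, 21), (m, 18, 36), (x, 18, 21), (x, 18, 36)}

{(d, 18, 21), (d, 18, 36), (m, 18, 21), (m, 18, 36), (x, 18, 21), (x, 18, 36)}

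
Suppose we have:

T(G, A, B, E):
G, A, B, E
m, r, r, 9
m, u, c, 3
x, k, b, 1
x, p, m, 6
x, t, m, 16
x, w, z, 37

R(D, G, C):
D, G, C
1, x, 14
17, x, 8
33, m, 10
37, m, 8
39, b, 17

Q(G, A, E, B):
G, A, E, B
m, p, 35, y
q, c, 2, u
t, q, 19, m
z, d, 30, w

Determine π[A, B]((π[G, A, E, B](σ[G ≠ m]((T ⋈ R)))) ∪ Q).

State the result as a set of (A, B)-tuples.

T ⋈ R (natural join on G): {(m, r, r, 9, 33, 10), (m, r, r, 9, 37, 8), (m, u, c, 3, 33, 10), (m, u, c, 3, 37, 8), (x, k, b, 1, 1, 14), (x, k, b, 1, 17, 8), (x, p, m, 6, 1, 14), (x, p, m, 6, 17, 8), (x, t, m, 16, 1, 14), (x, t, m, 16, 17, 8), (x, w, z, 37, 1, 14), (x, w, z, 37, 17, 8)}
Filtering on G ≠ m leaves {(x, k, b, 1, 1, 14), (x, k, b, 1, 17, 8), (x, p, m, 6, 1, 14), (x, p, m, 6, 17, 8), (x, t, m, 16, 1, 14), (x, t, m, 16, 17, 8), (x, w, z, 37, 1, 14), (x, w, z, 37, 17, 8)}.
Projecting to G, A, E, B (4 duplicate(s) eliminated): {(x, k, 1, b), (x, p, 6, m), (x, t, 16, m), (x, w, 37, z)}
Union: {(x, k, 1, b), (x, p, 6, m), (x, t, 16, m), (x, w, 37, z)} with {(m, p, 35, y), (q, c, 2, u), (t, q, 19, m), (z, d, 30, w)} → {(m, p, 35, y), (q, c, 2, u), (t, q, 19, m), (x, k, 1, b), (x, p, 6, m), (x, t, 16, m), (x, w, 37, z), (z, d, 30, w)}
Projecting to A, B: {(c, u), (d, w), (k, b), (p, m), (p, y), (q, m), (t, m), (w, z)}

{(c, u), (d, w), (k, b), (p, m), (p, y), (q, m), (t, m), (w, z)}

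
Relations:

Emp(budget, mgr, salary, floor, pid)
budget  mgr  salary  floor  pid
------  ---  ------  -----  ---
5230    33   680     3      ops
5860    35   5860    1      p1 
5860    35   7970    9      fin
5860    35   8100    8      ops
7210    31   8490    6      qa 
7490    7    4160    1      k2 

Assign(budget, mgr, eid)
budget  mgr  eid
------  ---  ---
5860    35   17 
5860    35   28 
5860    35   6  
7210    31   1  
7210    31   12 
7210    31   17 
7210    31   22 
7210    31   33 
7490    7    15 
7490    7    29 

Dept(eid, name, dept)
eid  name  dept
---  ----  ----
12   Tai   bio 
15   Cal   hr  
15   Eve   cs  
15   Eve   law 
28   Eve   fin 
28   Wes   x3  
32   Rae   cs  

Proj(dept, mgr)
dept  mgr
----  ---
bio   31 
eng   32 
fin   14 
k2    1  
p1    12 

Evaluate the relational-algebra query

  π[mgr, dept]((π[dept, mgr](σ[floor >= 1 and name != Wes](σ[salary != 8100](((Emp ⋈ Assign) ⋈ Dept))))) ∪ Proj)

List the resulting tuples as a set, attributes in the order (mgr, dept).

Emp ⋈ Assign (natural join on budget, mgr): {(5860, 35, 5860, 1, p1, 17), (5860, 35, 5860, 1, p1, 28), (5860, 35, 5860, 1, p1, 6), (5860, 35, 7970, 9, fin, 17), (5860, 35, 7970, 9, fin, 28), (5860, 35, 7970, 9, fin, 6), (5860, 35, 8100, 8, ops, 17), (5860, 35, 8100, 8, ops, 28), (5860, 35, 8100, 8, ops, 6), (7210, 31, 8490, 6, qa, 1), (7210, 31, 8490, 6, qa, 12), (7210, 31, 8490, 6, qa, 17), (7210, 31, 8490, 6, qa, 22), (7210, 31, 8490, 6, qa, 33), (7490, 7, 4160, 1, k2, 15), (7490, 7, 4160, 1, k2, 29)}
(Emp ⋈ Assign) ⋈ Dept (natural join on eid): {(5860, 35, 5860, 1, p1, 28, Eve, fin), (5860, 35, 5860, 1, p1, 28, Wes, x3), (5860, 35, 7970, 9, fin, 28, Eve, fin), (5860, 35, 7970, 9, fin, 28, Wes, x3), (5860, 35, 8100, 8, ops, 28, Eve, fin), (5860, 35, 8100, 8, ops, 28, Wes, x3), (7210, 31, 8490, 6, qa, 12, Tai, bio), (7490, 7, 4160, 1, k2, 15, Cal, hr), (7490, 7, 4160, 1, k2, 15, Eve, cs), (7490, 7, 4160, 1, k2, 15, Eve, law)}
Selection salary != 8100: {(5860, 35, 5860, 1, p1, 28, Eve, fin), (5860, 35, 5860, 1, p1, 28, Wes, x3), (5860, 35, 7970, 9, fin, 28, Eve, fin), (5860, 35, 7970, 9, fin, 28, Wes, x3), (7210, 31, 8490, 6, qa, 12, Tai, bio), (7490, 7, 4160, 1, k2, 15, Cal, hr), (7490, 7, 4160, 1, k2, 15, Eve, cs), (7490, 7, 4160, 1, k2, 15, Eve, law)}
Selection floor >= 1 and name != Wes: {(5860, 35, 5860, 1, p1, 28, Eve, fin), (5860, 35, 7970, 9, fin, 28, Eve, fin), (7210, 31, 8490, 6, qa, 12, Tai, bio), (7490, 7, 4160, 1, k2, 15, Cal, hr), (7490, 7, 4160, 1, k2, 15, Eve, cs), (7490, 7, 4160, 1, k2, 15, Eve, law)}
Projecting to dept, mgr (1 duplicate(s) eliminated): {(bio, 31), (cs, 7), (fin, 35), (hr, 7), (law, 7)}
Taking the union: {(bio, 31), (cs, 7), (eng, 32), (fin, 14), (fin, 35), (hr, 7), (k2, 1), (law, 7), (p1, 12)}
Projecting to mgr, dept: {(1, k2), (12, p1), (14, fin), (31, bio), (32, eng), (35, fin), (7, cs), (7, hr), (7, law)}

{(1, k2), (12, p1), (14, fin), (31, bio), (32, eng), (35, fin), (7, cs), (7, hr), (7, law)}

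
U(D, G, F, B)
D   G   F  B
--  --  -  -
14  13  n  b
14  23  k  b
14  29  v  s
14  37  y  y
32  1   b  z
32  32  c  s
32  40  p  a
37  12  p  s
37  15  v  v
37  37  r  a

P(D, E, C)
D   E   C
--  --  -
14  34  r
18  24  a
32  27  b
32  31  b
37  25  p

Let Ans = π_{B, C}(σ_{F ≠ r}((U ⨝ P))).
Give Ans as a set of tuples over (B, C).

{(a, b), (b, r), (s, b), (s, p), (s, r), (v, p), (y, r), (z, b)}

Joining U and P on D yields {(14, 13, n, b, 34, r), (14, 23, k, b, 34, r), (14, 29, v, s, 34, r), (14, 37, y, y, 34, r), (32, 1, b, z, 27, b), (32, 1, b, z, 31, b), (32, 32, c, s, 27, b), (32, 32, c, s, 31, b), (32, 40, p, a, 27, b), (32, 40, p, a, 31, b), (37, 12, p, s, 25, p), (37, 15, v, v, 25, p), (37, 37, r, a, 25, p)}.
Selection F ≠ r: {(14, 13, n, b, 34, r), (14, 23, k, b, 34, r), (14, 29, v, s, 34, r), (14, 37, y, y, 34, r), (32, 1, b, z, 27, b), (32, 1, b, z, 31, b), (32, 32, c, s, 27, b), (32, 32, c, s, 31, b), (32, 40, p, a, 27, b), (32, 40, p, a, 31, b), (37, 12, p, s, 25, p), (37, 15, v, v, 25, p)}
Projecting to B, C (4 duplicate(s) eliminated): {(a, b), (b, r), (s, b), (s, p), (s, r), (v, p), (y, r), (z, b)}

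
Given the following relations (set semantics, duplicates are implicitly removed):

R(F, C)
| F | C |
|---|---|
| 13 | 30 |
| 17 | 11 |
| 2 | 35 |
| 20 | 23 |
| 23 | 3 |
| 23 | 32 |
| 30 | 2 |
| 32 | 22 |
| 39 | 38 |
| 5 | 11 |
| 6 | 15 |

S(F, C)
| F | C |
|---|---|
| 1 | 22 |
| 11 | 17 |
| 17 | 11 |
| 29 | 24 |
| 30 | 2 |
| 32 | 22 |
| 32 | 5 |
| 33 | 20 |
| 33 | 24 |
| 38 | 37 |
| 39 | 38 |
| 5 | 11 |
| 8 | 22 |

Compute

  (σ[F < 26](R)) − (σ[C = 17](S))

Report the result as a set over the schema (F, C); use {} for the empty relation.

Filtering on F < 26 leaves {(13, 30), (17, 11), (2, 35), (20, 23), (23, 3), (23, 32), (5, 11), (6, 15)}.
Filtering on C = 17 leaves {(11, 17)}.
Difference: {(13, 30), (17, 11), (2, 35), (20, 23), (23, 3), (23, 32), (5, 11), (6, 15)} with {(11, 17)} → {(13, 30), (17, 11), (2, 35), (20, 23), (23, 3), (23, 32), (5, 11), (6, 15)}

{(13, 30), (17, 11), (2, 35), (20, 23), (23, 3), (23, 32), (5, 11), (6, 15)}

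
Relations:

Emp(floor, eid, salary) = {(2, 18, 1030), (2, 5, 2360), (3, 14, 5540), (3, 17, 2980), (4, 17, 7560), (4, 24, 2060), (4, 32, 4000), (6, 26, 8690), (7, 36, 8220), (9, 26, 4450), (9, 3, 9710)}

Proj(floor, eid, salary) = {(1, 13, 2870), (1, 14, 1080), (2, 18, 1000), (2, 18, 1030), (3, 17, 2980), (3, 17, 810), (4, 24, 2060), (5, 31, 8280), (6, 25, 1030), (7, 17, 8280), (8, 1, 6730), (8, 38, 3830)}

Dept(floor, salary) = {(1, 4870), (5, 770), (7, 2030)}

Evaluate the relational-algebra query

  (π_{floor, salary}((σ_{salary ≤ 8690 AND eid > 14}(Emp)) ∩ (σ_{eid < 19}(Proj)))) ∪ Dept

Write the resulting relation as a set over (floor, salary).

{(1, 4870), (2, 1030), (3, 2980), (5, 770), (7, 2030)}

σ[salary ≤ 8690 AND eid > 14]: keep tuples satisfying salary ≤ 8690 AND eid > 14 → {(2, 18, 1030), (3, 17, 2980), (4, 17, 7560), (4, 24, 2060), (4, 32, 4000), (6, 26, 8690), (7, 36, 8220), (9, 26, 4450)}
σ[eid < 19]: keep tuples satisfying eid < 19 → {(1, 13, 2870), (1, 14, 1080), (2, 18, 1000), (2, 18, 1030), (3, 17, 2980), (3, 17, 810), (7, 17, 8280), (8, 1, 6730)}
Set intersection of the two operands is {(2, 18, 1030), (3, 17, 2980)}.
π_{floor, salary} gives {(2, 1030), (3, 2980)}.
Set union of the two operands is {(1, 4870), (2, 1030), (3, 2980), (5, 770), (7, 2030)}.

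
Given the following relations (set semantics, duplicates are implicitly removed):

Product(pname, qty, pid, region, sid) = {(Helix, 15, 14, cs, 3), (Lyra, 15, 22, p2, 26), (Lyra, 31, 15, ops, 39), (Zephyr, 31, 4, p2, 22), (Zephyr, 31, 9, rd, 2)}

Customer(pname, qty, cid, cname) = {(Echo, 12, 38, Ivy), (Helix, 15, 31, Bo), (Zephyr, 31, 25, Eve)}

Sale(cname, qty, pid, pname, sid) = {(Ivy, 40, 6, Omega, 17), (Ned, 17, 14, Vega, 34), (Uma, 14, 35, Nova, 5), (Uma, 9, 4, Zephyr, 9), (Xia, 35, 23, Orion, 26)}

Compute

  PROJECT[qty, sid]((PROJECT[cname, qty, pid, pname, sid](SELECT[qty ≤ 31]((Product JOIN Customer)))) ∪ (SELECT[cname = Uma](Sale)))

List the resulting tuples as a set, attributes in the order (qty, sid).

{(14, 5), (15, 3), (31, 2), (31, 22), (9, 9)}

Natural join on pname, qty: {(Helix, 15, 14, cs, 3, 31, Bo), (Zephyr, 31, 4, p2, 22, 25, Eve), (Zephyr, 31, 9, rd, 2, 25, Eve)}
Apply σ_{qty ≤ 31}; surviving tuples: {(Helix, 15, 14, cs, 3, 31, Bo), (Zephyr, 31, 4, p2, 22, 25, Eve), (Zephyr, 31, 9, rd, 2, 25, Eve)}
π[cname, qty, pid, pname, sid]: project onto (cname, qty, pid, pname, sid) → {(Bo, 15, 14, Helix, 3), (Eve, 31, 4, Zephyr, 22), (Eve, 31, 9, Zephyr, 2)}
Apply σ_{cname = Uma}; surviving tuples: {(Uma, 14, 35, Nova, 5), (Uma, 9, 4, Zephyr, 9)}
Set union of the two operands is {(Bo, 15, 14, Helix, 3), (Eve, 31, 4, Zephyr, 22), (Eve, 31, 9, Zephyr, 2), (Uma, 14, 35, Nova, 5), (Uma, 9, 4, Zephyr, 9)}.
π[qty, sid]: project onto (qty, sid) → {(14, 5), (15, 3), (31, 2), (31, 22), (9, 9)}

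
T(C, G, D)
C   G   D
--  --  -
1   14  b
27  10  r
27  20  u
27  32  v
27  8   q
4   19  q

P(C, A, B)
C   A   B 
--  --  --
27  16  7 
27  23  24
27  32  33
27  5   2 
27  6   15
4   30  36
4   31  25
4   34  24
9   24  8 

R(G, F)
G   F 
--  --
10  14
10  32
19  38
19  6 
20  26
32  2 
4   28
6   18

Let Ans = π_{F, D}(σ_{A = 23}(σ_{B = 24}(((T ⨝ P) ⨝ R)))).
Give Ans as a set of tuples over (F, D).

T ⋈ P (natural join on C): {(27, 10, r, 16, 7), (27, 10, r, 23, 24), (27, 10, r, 32, 33), (27, 10, r, 5, 2), (27, 10, r, 6, 15), (27, 20, u, 16, 7), (27, 20, u, 23, 24), (27, 20, u, 32, 33), (27, 20, u, 5, 2), (27, 20, u, 6, 15), (27, 32, v, 16, 7), (27, 32, v, 23, 24), (27, 32, v, 32, 33), (27, 32, v, 5, 2), (27, 32, v, 6, 15), (27, 8, q, 16, 7), (27, 8, q, 23, 24), (27, 8, q, 32, 33), (27, 8, q, 5, 2), (27, 8, q, 6, 15), (4, 19, q, 30, 36), (4, 19, q, 31, 25), (4, 19, q, 34, 24)}
(T ⨝ P) ⋈ R (natural join on G): {(27, 10, r, 16, 7, 14), (27, 10, r, 16, 7, 32), (27, 10, r, 23, 24, 14), (27, 10, r, 23, 24, 32), (27, 10, r, 32, 33, 14), (27, 10, r, 32, 33, 32), (27, 10, r, 5, 2, 14), (27, 10, r, 5, 2, 32), (27, 10, r, 6, 15, 14), (27, 10, r, 6, 15, 32), (27, 20, u, 16, 7, 26), (27, 20, u, 23, 24, 26), (27, 20, u, 32, 33, 26), (27, 20, u, 5, 2, 26), (27, 20, u, 6, 15, 26), (27, 32, v, 16, 7, 2), (27, 32, v, 23, 24, 2), (27, 32, v, 32, 33, 2), (27, 32, v, 5, 2, 2), (27, 32, v, 6, 15, 2), (4, 19, q, 30, 36, 38), (4, 19, q, 30, 36, 6), (4, 19, q, 31, 25, 38), (4, 19, q, 31, 25, 6), (4, 19, q, 34, 24, 38), (4, 19, q, 34, 24, 6)}
Filtering on B = 24 leaves {(27, 10, r, 23, 24, 14), (27, 10, r, 23, 24, 32), (27, 20, u, 23, 24, 26), (27, 32, v, 23, 24, 2), (4, 19, q, 34, 24, 38), (4, 19, q, 34, 24, 6)}.
Filtering on A = 23 leaves {(27, 10, r, 23, 24, 14), (27, 10, r, 23, 24, 32), (27, 20, u, 23, 24, 26), (27, 32, v, 23, 24, 2)}.
π_{F, D} gives {(14, r), (2, v), (26, u), (32, r)}.

{(14, r), (2, v), (26, u), (32, r)}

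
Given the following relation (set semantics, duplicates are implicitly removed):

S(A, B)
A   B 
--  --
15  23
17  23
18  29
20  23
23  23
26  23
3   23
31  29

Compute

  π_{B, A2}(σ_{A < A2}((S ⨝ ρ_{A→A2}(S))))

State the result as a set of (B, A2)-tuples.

{(23, 15), (23, 17), (23, 20), (23, 23), (23, 26), (29, 31)}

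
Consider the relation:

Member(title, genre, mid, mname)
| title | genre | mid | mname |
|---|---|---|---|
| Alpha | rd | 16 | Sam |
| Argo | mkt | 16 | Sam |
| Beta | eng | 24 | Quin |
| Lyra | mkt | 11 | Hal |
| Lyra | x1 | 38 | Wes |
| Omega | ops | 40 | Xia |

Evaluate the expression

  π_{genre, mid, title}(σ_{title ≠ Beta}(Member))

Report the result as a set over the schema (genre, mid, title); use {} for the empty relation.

{(mkt, 11, Lyra), (mkt, 16, Argo), (ops, 40, Omega), (rd, 16, Alpha), (x1, 38, Lyra)}

σ[title ≠ Beta]: keep tuples satisfying title ≠ Beta → {(Alpha, rd, 16, Sam), (Argo, mkt, 16, Sam), (Lyra, mkt, 11, Hal), (Lyra, x1, 38, Wes), (Omega, ops, 40, Xia)}
Keep only column(s) genre, mid, title: {(mkt, 11, Lyra), (mkt, 16, Argo), (ops, 40, Omega), (rd, 16, Alpha), (x1, 38, Lyra)}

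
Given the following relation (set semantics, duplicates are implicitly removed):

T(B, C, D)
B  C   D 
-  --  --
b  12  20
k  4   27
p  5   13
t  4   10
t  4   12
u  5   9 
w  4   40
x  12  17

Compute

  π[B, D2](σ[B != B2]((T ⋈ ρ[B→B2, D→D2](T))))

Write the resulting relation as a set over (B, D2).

ρ[B→B2, D→D2]: schema becomes (B2, C, D2); tuples unchanged.
T ⋈ ρ[B→B2, D→D2](T) (natural join on C): {(b, 12, 20, b, 20), (b, 12, 20, x, 17), (k, 4, 27, k, 27), (k, 4, 27, t, 10), (k, 4, 27, t, 12), (k, 4, 27, w, 40), (p, 5, 13, p, 13), (p, 5, 13, u, 9), (t, 4, 10, k, 27), (t, 4, 10, t, 10), (t, 4, 10, t, 12), (t, 4, 10, w, 40), (t, 4, 12, k, 27), (t, 4, 12, t, 10), (t, 4, 12, t, 12), (t, 4, 12, w, 40), (u, 5, 9, p, 13), (u, 5, 9, u, 9), (w, 4, 40, k, 27), (w, 4, 40, t, 10), (w, 4, 40, t, 12), (w, 4, 40, w, 40), (x, 12, 17, b, 20), (x, 12, 17, x, 17)}
σ[B != B2]: keep tuples satisfying B != B2 → {(b, 12, 20, x, 17), (k, 4, 27, t, 10), (k, 4, 27, t, 12), (k, 4, 27, w, 40), (p, 5, 13, u, 9), (t, 4, 10, k, 27), (t, 4, 10, w, 40), (t, 4, 12, k, 27), (t, 4, 12, w, 40), (u, 5, 9, p, 13), (w, 4, 40, k, 27), (w, 4, 40, t, 10), (w, 4, 40, t, 12), (x, 12, 17, b, 20)}
π_{B, D2} gives {(b, 17), (k, 10), (k, 12), (k, 40), (p, 9), (t, 27), (t, 40), (u, 13), (w, 10), (w, 12), (w, 27), (x, 20)} (2 duplicate(s) eliminated).

{(b, 17), (k, 10), (k, 12), (k, 40), (p, 9), (t, 27), (t, 40), (u, 13), (w, 10), (w, 12), (w, 27), (x, 20)}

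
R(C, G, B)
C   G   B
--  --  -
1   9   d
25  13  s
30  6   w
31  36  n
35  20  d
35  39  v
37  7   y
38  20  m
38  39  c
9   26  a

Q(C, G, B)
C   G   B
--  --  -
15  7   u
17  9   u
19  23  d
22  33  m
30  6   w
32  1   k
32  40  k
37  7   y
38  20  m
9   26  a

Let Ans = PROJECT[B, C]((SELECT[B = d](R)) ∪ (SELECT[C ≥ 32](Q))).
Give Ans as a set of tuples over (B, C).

{(d, 1), (d, 35), (k, 32), (m, 38), (y, 37)}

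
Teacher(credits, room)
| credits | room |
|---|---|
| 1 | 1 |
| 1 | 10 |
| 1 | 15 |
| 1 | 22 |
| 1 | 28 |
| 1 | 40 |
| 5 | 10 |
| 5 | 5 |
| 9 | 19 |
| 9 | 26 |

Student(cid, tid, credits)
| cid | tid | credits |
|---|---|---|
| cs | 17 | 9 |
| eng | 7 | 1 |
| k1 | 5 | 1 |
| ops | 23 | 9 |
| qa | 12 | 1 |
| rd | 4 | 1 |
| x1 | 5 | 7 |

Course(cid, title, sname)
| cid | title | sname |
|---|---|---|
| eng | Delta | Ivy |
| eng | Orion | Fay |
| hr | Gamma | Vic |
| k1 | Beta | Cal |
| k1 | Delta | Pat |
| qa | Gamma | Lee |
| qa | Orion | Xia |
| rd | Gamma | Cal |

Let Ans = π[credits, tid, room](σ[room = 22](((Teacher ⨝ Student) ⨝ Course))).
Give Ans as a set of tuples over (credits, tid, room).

Teacher ⋈ Student (natural join on credits): {(1, 1, eng, 7), (1, 1, k1, 5), (1, 1, qa, 12), (1, 1, rd, 4), (1, 10, eng, 7), (1, 10, k1, 5), (1, 10, qa, 12), (1, 10, rd, 4), (1, 15, eng, 7), (1, 15, k1, 5), (1, 15, qa, 12), (1, 15, rd, 4), (1, 22, eng, 7), (1, 22, k1, 5), (1, 22, qa, 12), (1, 22, rd, 4), (1, 28, eng, 7), (1, 28, k1, 5), (1, 28, qa, 12), (1, 28, rd, 4), (1, 40, eng, 7), (1, 40, k1, 5), (1, 40, qa, 12), (1, 40, rd, 4), (9, 19, cs, 17), (9, 19, ops, 23), (9, 26, cs, 17), (9, 26, ops, 23)}
(Teacher ⨝ Student) ⋈ Course (natural join on cid): {(1, 1, eng, 7, Delta, Ivy), (1, 1, eng, 7, Orion, Fay), (1, 1, k1, 5, Beta, Cal), (1, 1, k1, 5, Delta, Pat), (1, 1, qa, 12, Gamma, Lee), (1, 1, qa, 12, Orion, Xia), (1, 1, rd, 4, Gamma, Cal), (1, 10, eng, 7, Delta, Ivy), (1, 10, eng, 7, Orion, Fay), (1, 10, k1, 5, Beta, Cal), (1, 10, k1, 5, Delta, Pat), (1, 10, qa, 12, Gamma, Lee), (1, 10, qa, 12, Orion, Xia), (1, 10, rd, 4, Gamma, Cal), (1, 15, eng, 7, Delta, Ivy), (1, 15, eng, 7, Orion, Fay), (1, 15, k1, 5, Beta, Cal), (1, 15, k1, 5, Delta, Pat), (1, 15, qa, 12, Gamma, Lee), (1, 15, qa, 12, Orion, Xia), (1, 15, rd, 4, Gamma, Cal), (1, 22, eng, 7, Delta, Ivy), (1, 22, eng, 7, Orion, Fay), (1, 22, k1, 5, Beta, Cal), (1, 22, k1, 5, Delta, Pat), (1, 22, qa, 12, Gamma, Lee), (1, 22, qa, 12, Orion, Xia), (1, 22, rd, 4, Gamma, Cal), (1, 28, eng, 7, Delta, Ivy), (1, 28, eng, 7, Orion, Fay), (1, 28, k1, 5, Beta, Cal), (1, 28, k1, 5, Delta, Pat), (1, 28, qa, 12, Gamma, Lee), (1, 28, qa, 12, Orion, Xia), (1, 28, rd, 4, Gamma, Cal), (1, 40, eng, 7, Delta, Ivy), (1, 40, eng, 7, Orion, Fay), (1, 40, k1, 5, Beta, Cal), (1, 40, k1, 5, Delta, Pat), (1, 40, qa, 12, Gamma, Lee), (1, 40, qa, 12, Orion, Xia), (1, 40, rd, 4, Gamma, Cal)}
Apply σ_{room = 22}; surviving tuples: {(1, 22, eng, 7, Delta, Ivy), (1, 22, eng, 7, Orion, Fay), (1, 22, k1, 5, Beta, Cal), (1, 22, k1, 5, Delta, Pat), (1, 22, qa, 12, Gamma, Lee), (1, 22, qa, 12, Orion, Xia), (1, 22, rd, 4, Gamma, Cal)}
Projecting to credits, tid, room (3 duplicate(s) eliminated): {(1, 12, 22), (1, 4, 22), (1, 5, 22), (1, 7, 22)}

{(1, 12, 22), (1, 4, 22), (1, 5, 22), (1, 7, 22)}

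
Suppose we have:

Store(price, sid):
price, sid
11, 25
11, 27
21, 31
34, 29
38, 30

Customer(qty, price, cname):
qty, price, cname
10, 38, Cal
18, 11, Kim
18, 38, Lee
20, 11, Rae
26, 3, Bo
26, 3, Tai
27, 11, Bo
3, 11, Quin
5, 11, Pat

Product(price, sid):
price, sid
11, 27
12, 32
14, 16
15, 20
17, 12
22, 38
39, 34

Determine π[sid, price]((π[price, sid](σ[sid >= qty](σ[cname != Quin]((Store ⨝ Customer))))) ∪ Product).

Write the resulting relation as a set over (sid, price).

{(12, 17), (16, 14), (20, 15), (25, 11), (27, 11), (30, 38), (32, 12), (34, 39), (38, 22)}

Store ⋈ Customer (natural join on price): {(11, 25, 18, Kim), (11, 25, 20, Rae), (11, 25, 27, Bo), (11, 25, 3, Quin), (11, 25, 5, Pat), (11, 27, 18, Kim), (11, 27, 20, Rae), (11, 27, 27, Bo), (11, 27, 3, Quin), (11, 27, 5, Pat), (38, 30, 10, Cal), (38, 30, 18, Lee)}
σ[cname != Quin]: keep tuples satisfying cname != Quin → {(11, 25, 18, Kim), (11, 25, 20, Rae), (11, 25, 27, Bo), (11, 25, 5, Pat), (11, 27, 18, Kim), (11, 27, 20, Rae), (11, 27, 27, Bo), (11, 27, 5, Pat), (38, 30, 10, Cal), (38, 30, 18, Lee)}
σ[sid >= qty]: keep tuples satisfying sid >= qty → {(11, 25, 18, Kim), (11, 25, 20, Rae), (11, 25, 5, Pat), (11, 27, 18, Kim), (11, 27, 20, Rae), (11, 27, 27, Bo), (11, 27, 5, Pat), (38, 30, 10, Cal), (38, 30, 18, Lee)}
π_{price, sid} gives {(11, 25), (11, 27), (38, 30)} (6 duplicate(s) eliminated).
Set union of the two operands is {(11, 25), (11, 27), (12, 32), (14, 16), (15, 20), (17, 12), (22, 38), (38, 30), (39, 34)}.
π_{sid, price} gives {(12, 17), (16, 14), (20, 15), (25, 11), (27, 11), (30, 38), (32, 12), (34, 39), (38, 22)}.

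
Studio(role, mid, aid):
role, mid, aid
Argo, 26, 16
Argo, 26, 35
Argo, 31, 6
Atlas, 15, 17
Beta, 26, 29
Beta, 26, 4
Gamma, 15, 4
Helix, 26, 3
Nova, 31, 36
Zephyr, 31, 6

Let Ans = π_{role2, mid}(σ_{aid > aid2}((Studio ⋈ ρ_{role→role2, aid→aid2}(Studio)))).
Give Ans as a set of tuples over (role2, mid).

ρ[role→role2, aid→aid2]: schema becomes (role2, mid, aid2); tuples unchanged.
Natural join on mid: {(Argo, 26, 16, Argo, 16), (Argo, 26, 16, Argo, 35), (Argo, 26, 16, Beta, 29), (Argo, 26, 16, Beta, 4), (Argo, 26, 16, Helix, 3), (Argo, 26, 35, Argo, 16), (Argo, 26, 35, Argo, 35), (Argo, 26, 35, Beta, 29), (Argo, 26, 35, Beta, 4), (Argo, 26, 35, Helix, 3), (Argo, 31, 6, Argo, 6), (Argo, 31, 6, Nova, 36), (Argo, 31, 6, Zephyr, 6), (Atlas, 15, 17, Atlas, 17), (Atlas, 15, 17, Gamma, 4), (Beta, 26, 29, Argo, 16), (Beta, 26, 29, Argo, 35), (Beta, 26, 29, Beta, 29), (Beta, 26, 29, Beta, 4), (Beta, 26, 29, Helix, 3), (Beta, 26, 4, Argo, 16), (Beta, 26, 4, Argo, 35), (Beta, 26, 4, Beta, 29), (Beta, 26, 4, Beta, 4), (Beta, 26, 4, Helix, 3), (Gamma, 15, 4, Atlas, 17), (Gamma, 15, 4, Gamma, 4), (Helix, 26, 3, Argo, 16), (Helix, 26, 3, Argo, 35), (Helix, 26, 3, Beta, 29), (Helix, 26, 3, Beta, 4), (Helix, 26, 3, Helix, 3), (Nova, 31, 36, Argo, 6), (Nova, 31, 36, Nova, 36), (Nova, 31, 36, Zephyr, 6), (Zephyr, 31, 6, Argo, 6), (Zephyr, 31, 6, Nova, 36), (Zephyr, 31, 6, Zephyr, 6)}
σ[aid > aid2]: keep tuples satisfying aid > aid2 → {(Argo, 26, 16, Beta, 4), (Argo, 26, 16, Helix, 3), (Argo, 26, 35, Argo, 16), (Argo, 26, 35, Beta, 29), (Argo, 26, 35, Beta, 4), (Argo, 26, 35, Helix, 3), (Atlas, 15, 17, Gamma, 4), (Beta, 26, 29, Argo, 16), (Beta, 26, 29, Beta, 4), (Beta, 26, 29, Helix, 3), (Beta, 26, 4, Helix, 3), (Nova, 31, 36, Argo, 6), (Nova, 31, 36, Zephyr, 6)}
π_{role2, mid} gives {(Argo, 26), (Argo, 31), (Beta, 26), (Gamma, 15), (Helix, 26), (Zephyr, 31)} (7 duplicate(s) eliminated).

{(Argo, 26), (Argo, 31), (Beta, 26), (Gamma, 15), (Helix, 26), (Zephyr, 31)}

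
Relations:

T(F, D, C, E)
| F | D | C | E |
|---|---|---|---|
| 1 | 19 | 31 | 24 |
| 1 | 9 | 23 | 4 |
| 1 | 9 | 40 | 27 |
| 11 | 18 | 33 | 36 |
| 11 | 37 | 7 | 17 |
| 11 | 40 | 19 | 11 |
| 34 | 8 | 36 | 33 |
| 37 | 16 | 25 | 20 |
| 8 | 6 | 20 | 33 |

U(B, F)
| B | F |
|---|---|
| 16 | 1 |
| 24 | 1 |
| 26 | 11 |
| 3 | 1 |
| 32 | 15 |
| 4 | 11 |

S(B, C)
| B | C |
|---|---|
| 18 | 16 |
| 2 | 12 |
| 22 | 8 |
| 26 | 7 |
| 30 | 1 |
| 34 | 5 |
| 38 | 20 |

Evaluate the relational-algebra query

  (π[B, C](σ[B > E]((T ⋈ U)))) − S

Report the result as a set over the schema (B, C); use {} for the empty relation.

{(16, 23), (24, 23), (26, 19)}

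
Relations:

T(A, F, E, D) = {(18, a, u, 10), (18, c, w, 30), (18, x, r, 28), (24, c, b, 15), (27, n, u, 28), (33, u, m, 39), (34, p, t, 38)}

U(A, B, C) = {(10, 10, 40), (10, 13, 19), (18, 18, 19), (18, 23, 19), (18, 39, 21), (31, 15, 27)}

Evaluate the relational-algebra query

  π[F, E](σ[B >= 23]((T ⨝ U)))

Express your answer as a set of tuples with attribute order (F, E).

Natural join on A: {(18, a, u, 10, 18, 19), (18, a, u, 10, 23, 19), (18, a, u, 10, 39, 21), (18, c, w, 30, 18, 19), (18, c, w, 30, 23, 19), (18, c, w, 30, 39, 21), (18, x, r, 28, 18, 19), (18, x, r, 28, 23, 19), (18, x, r, 28, 39, 21)}
Selection B >= 23: {(18, a, u, 10, 23, 19), (18, a, u, 10, 39, 21), (18, c, w, 30, 23, 19), (18, c, w, 30, 39, 21), (18, x, r, 28, 23, 19), (18, x, r, 28, 39, 21)}
π_{F, E} gives {(a, u), (c, w), (x, r)} (3 duplicate(s) eliminated).

{(a, u), (c, w), (x, r)}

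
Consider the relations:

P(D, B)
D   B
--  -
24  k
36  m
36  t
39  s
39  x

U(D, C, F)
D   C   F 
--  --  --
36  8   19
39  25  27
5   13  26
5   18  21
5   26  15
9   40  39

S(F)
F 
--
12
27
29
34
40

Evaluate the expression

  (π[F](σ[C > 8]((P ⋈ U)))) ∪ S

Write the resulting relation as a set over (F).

{12, 27, 29, 34, 40}

Natural join on D: {(36, m, 8, 19), (36, t, 8, 19), (39, s, 25, 27), (39, x, 25, 27)}
Apply σ_{C > 8}; surviving tuples: {(39, s, 25, 27), (39, x, 25, 27)}
π[F]: project onto (F) (1 duplicate(s) eliminated) → {27}
Union: {27} with {12, 27, 29, 34, 40} → {12, 27, 29, 34, 40}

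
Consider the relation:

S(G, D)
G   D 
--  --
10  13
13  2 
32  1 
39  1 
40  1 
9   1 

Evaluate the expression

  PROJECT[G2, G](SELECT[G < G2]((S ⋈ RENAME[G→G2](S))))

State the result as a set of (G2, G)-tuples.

{(32, 9), (39, 32), (39, 9), (40, 32), (40, 39), (40, 9)}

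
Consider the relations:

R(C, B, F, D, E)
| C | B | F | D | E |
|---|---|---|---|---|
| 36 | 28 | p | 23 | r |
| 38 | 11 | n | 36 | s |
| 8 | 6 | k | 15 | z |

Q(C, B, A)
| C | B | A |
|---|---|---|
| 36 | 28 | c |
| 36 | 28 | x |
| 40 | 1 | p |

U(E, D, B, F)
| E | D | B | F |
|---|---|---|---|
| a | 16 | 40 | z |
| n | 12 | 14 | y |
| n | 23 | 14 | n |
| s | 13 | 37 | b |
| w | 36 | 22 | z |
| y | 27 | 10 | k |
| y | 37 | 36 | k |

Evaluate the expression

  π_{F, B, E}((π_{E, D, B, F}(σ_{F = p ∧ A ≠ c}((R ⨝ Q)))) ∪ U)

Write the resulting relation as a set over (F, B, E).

{(b, 37, s), (k, 10, y), (k, 36, y), (n, 14, n), (p, 28, r), (y, 14, n), (z, 22, w), (z, 40, a)}

Joining R and Q on C, B yields {(36, 28, p, 23, r, c), (36, 28, p, 23, r, x)}.
Selection F = p ∧ A ≠ c: {(36, 28, p, 23, r, x)}
π[E, D, B, F]: project onto (E, D, B, F) → {(r, 23, 28, p)}
Union: {(r, 23, 28, p)} with {(a, 16, 40, z), (n, 12, 14, y), (n, 23, 14, n), (s, 13, 37, b), (w, 36, 22, z), (y, 27, 10, k), (y, 37, 36, k)} → {(a, 16, 40, z), (n, 12, 14, y), (n, 23, 14, n), (r, 23, 28, p), (s, 13, 37, b), (w, 36, 22, z), (y, 27, 10, k), (y, 37, 36, k)}
π[F, B, E]: project onto (F, B, E) → {(b, 37, s), (k, 10, y), (k, 36, y), (n, 14, n), (p, 28, r), (y, 14, n), (z, 22, w), (z, 40, a)}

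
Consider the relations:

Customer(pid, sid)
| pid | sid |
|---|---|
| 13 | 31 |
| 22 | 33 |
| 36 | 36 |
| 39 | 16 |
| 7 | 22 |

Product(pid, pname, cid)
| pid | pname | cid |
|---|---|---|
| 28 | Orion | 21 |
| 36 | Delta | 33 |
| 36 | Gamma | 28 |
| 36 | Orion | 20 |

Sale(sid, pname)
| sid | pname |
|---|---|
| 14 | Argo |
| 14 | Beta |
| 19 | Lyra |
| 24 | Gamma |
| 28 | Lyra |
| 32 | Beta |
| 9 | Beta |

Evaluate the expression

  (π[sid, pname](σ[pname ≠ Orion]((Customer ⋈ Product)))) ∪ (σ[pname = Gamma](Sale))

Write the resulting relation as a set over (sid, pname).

{(24, Gamma), (36, Delta), (36, Gamma)}

Customer ⋈ Product (natural join on pid): {(36, 36, Delta, 33), (36, 36, Gamma, 28), (36, 36, Orion, 20)}
Selection pname ≠ Orion: {(36, 36, Delta, 33), (36, 36, Gamma, 28)}
Keep only column(s) sid, pname: {(36, Delta), (36, Gamma)}
Selection pname = Gamma: {(24, Gamma)}
Union: {(36, Delta), (36, Gamma)} with {(24, Gamma)} → {(24, Gamma), (36, Delta), (36, Gamma)}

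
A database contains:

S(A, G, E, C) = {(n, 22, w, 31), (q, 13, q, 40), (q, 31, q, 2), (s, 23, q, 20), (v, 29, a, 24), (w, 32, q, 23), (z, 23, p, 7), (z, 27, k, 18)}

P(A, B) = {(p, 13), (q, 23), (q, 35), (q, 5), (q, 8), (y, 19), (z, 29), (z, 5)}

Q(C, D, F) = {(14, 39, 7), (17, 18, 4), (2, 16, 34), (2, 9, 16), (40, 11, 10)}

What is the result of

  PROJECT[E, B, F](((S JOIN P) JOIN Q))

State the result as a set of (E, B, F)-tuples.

{(q, 23, 10), (q, 23, 16), (q, 23, 34), (q, 35, 10), (q, 35, 16), (q, 35, 34), (q, 5, 10), (q, 5, 16), (q, 5, 34), (q, 8, 10), (q, 8, 16), (q, 8, 34)}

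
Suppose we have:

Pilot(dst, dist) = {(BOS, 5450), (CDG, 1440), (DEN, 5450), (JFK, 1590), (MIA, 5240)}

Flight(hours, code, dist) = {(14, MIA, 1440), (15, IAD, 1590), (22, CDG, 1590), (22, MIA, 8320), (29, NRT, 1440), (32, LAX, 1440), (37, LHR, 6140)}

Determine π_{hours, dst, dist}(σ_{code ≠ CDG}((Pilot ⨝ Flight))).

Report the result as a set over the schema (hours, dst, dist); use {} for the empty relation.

Pilot ⋈ Flight (natural join on dist): {(CDG, 1440, 14, MIA), (CDG, 1440, 29, NRT), (CDG, 1440, 32, LAX), (JFK, 1590, 15, IAD), (JFK, 1590, 22, CDG)}
Apply σ_{code ≠ CDG}; surviving tuples: {(CDG, 1440, 14, MIA), (CDG, 1440, 29, NRT), (CDG, 1440, 32, LAX), (JFK, 1590, 15, IAD)}
π_{hours, dst, dist} gives {(14, CDG, 1440), (15, JFK, 1590), (29, CDG, 1440), (32, CDG, 1440)}.

{(14, CDG, 1440), (15, JFK, 1590), (29, CDG, 1440), (32, CDG, 1440)}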